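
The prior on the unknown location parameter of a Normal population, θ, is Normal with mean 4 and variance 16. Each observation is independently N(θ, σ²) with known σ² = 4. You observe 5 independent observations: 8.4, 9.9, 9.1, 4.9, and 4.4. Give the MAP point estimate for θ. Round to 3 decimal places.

θ̂_MAP = 7.181

n = 5; x̄ = (8.4 + 9.9 + 9.1 + 4.9 + 4.4)/5 = 36.7/5 = 7.34.
For a Normal prior and Normal likelihood with known variance, the posterior is Normal; its mode equals its mean, the precision-weighted average.
Prior precision 1/σ₀² = 1/16 = 0.0625; data precision n/σ² = 5/4 = 1.25.
θ̂ = (0.0625·4 + 1.25·7.34) / (0.0625 + 1.25) = 9.425/1.3125 = 754/105 ≈ 7.181.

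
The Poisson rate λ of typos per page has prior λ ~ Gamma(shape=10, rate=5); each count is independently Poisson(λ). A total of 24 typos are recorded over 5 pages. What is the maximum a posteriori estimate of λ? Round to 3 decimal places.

λ̂_MAP = 3.300

Σxᵢ = 24, n = 5.
Posterior ∝ λ^9e^(−5λ) · λ^24e^(−5λ) = λ^33e^(−10λ), i.e. Gamma(shape=34, rate=10).
The mode of a Gamma(a, b) with a ≥ 1 (shape–rate) is (a−1)/b = 33/10 ≈ 3.300.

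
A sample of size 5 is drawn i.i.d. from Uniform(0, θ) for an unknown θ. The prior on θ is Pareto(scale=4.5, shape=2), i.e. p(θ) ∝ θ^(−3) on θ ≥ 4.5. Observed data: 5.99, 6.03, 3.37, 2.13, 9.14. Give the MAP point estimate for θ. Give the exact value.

θ̂_MAP = 9.14

The Uniform(0, θ) likelihood is θ^(−n) for θ ≥ max(xᵢ), zero otherwise. Here max(xᵢ) = 9.14.
Posterior ∝ θ^(−3) · θ^(−5) = θ^(−8) on θ ≥ max(4.5, 9.14) = 9.14.
This density is strictly decreasing in θ, so the posterior mode lies at the lower boundary of the support.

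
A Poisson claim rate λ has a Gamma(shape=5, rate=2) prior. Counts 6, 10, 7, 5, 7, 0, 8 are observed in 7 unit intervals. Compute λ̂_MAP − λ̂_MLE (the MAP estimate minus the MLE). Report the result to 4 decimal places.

Σxᵢ = 43. Posterior is Gamma(48, 9); MAP = (48−1)/9 = 47/9 ≈ 5.22222.
MLE = x̄ = 43/7 ≈ 6.14286.
Difference = 47/9 − 43/7 = -58/63 ≈ -0.9206.

MAP − MLE = -0.9206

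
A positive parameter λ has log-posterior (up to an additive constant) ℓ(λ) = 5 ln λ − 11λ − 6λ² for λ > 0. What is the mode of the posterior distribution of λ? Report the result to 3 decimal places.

λ̂_MAP = 0.333

ℓ'(λ) = 5/λ − 11 − 12λ. Setting this to zero and multiplying by λ: 12λ² + 11λ − 5 = 0.
λ = (−11 + √(11² + 4·12·5)) / (2·12) = (−11 + √361) / 24 = (−11 + 19)/24 = 1/3.
ℓ''(λ) = −5/λ² − 12 < 0, confirming a maximum.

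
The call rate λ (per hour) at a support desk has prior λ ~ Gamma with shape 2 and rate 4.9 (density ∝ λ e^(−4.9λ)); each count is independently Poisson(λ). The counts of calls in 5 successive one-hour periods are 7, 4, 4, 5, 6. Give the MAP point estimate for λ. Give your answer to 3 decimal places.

Σxᵢ = 7+4+4+5+6 = 26, with n = 5.
Posterior ∝ λe^(−4.9λ) · λ^26e^(−5λ) = λ^27e^(−9.9λ), i.e. Gamma(shape=28, rate=9.9).
The mode of a Gamma(a, b) with a ≥ 1 (shape–rate) is (a−1)/b = 27/9.9 ≈ 2.727.

λ̂_MAP = 2.727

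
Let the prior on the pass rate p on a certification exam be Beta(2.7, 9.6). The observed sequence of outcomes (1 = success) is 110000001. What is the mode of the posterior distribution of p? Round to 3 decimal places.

p̂_MAP = 0.244

Prior: Beta(2.7, 9.6).
Data: 3 successes in 9 trials (from the sequence). The binomial likelihood contributes p^3(1−p)^6, so the posterior is Beta(2.7+3, 9.6+6) = Beta(5.7, 15.6).
For Beta(a, b) with a, b > 1 the mode is (a−1)/(a+b−2) = 4.7/19.3 ≈ 0.244.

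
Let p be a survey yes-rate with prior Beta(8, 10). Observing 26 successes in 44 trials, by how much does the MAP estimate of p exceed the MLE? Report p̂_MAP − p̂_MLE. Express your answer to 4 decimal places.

MAP − MLE = -0.0409

Posterior is Beta(34, 28); MAP = (34−1)/(62−2) = 33/60 ≈ 0.55000.
MLE ignores the prior: p̂_MLE = k/n = 26/44 ≈ 0.59091.
Difference = 33/60 − 26/44 = -9/220 ≈ -0.0409.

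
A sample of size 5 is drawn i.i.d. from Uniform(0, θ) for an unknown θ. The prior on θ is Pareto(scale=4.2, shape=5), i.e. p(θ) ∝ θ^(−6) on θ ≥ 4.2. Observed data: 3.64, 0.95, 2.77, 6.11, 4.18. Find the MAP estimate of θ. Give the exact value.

The Uniform(0, θ) likelihood is θ^(−n) for θ ≥ max(xᵢ), zero otherwise. Here max(xᵢ) = 6.11.
Posterior ∝ θ^(−6) · θ^(−5) = θ^(−11) on θ ≥ max(4.2, 6.11) = 6.11.
This density is strictly decreasing in θ, so the posterior mode lies at the lower boundary of the support.

θ̂_MAP = 6.11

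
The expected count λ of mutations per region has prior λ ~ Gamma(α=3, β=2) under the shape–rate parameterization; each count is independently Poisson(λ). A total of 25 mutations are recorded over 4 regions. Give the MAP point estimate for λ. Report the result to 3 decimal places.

Σxᵢ = 25, n = 4.
Posterior ∝ λ^2e^(−2λ) · λ^25e^(−4λ) = λ^27e^(−6λ), i.e. Gamma(shape=28, rate=6).
The mode of a Gamma(a, b) with a ≥ 1 (shape–rate) is (a−1)/b = 27/6 ≈ 4.500.

λ̂_MAP = 4.500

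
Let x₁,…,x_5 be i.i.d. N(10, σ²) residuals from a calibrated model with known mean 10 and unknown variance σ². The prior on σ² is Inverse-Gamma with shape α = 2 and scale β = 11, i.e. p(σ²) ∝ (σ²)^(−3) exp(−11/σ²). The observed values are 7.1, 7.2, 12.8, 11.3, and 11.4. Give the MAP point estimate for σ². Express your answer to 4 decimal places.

Sum of squared deviations about the known mean: SS = (7.1−10)² + (7.2−10)² + (12.8−10)² + (11.3−10)² + (11.4−10)² = 27.74.
The Normal likelihood contributes (σ²)^(−n/2) exp(−SS/(2σ²)), so the posterior is Inverse-Gamma(α + n/2, β + SS/2) = Inverse-Gamma(4.5, 24.87).
The mode of Inverse-Gamma(a, b) is b/(a+1) = 24.87/5.5 ≈ 4.5218.

σ̂²_MAP = 4.5218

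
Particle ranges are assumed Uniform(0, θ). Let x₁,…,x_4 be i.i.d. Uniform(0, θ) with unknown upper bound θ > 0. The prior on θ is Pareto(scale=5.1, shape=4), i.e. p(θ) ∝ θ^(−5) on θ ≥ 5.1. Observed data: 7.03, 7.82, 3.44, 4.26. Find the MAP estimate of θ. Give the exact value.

θ̂_MAP = 7.82

The Uniform(0, θ) likelihood is θ^(−n) for θ ≥ max(xᵢ), zero otherwise. Here max(xᵢ) = 7.82.
Posterior ∝ θ^(−5) · θ^(−4) = θ^(−9) on θ ≥ max(5.1, 7.82) = 7.82.
This density is strictly decreasing in θ, so the posterior mode lies at the lower boundary of the support.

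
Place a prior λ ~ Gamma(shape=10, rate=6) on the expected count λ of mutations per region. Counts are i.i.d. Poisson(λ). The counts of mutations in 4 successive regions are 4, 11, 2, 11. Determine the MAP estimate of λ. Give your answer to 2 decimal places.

Σxᵢ = 4+11+2+11 = 28, with n = 4.
Posterior ∝ λ^9e^(−6λ) · λ^28e^(−4λ) = λ^37e^(−10λ), i.e. Gamma(shape=38, rate=10).
The mode of a Gamma(a, b) with a ≥ 1 (shape–rate) is (a−1)/b = 37/10 ≈ 3.70.

λ̂_MAP = 3.70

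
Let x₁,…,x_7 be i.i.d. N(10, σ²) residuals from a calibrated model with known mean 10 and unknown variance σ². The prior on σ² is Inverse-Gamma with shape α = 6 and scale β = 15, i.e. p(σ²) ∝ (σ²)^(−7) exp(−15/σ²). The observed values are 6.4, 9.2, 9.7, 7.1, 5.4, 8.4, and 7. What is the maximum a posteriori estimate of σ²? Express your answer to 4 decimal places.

σ̂²_MAP = 4.0390

Sum of squared deviations about the known mean: SS = (6.4−10)² + (9.2−10)² + (9.7−10)² + (7.1−10)² + (5.4−10)² + (8.4−10)² + (7−10)² = 54.82.
The Normal likelihood contributes (σ²)^(−n/2) exp(−SS/(2σ²)), so the posterior is Inverse-Gamma(α + n/2, β + SS/2) = Inverse-Gamma(9.5, 42.41).
The mode of Inverse-Gamma(a, b) is b/(a+1) = 42.41/10.5 ≈ 4.0390.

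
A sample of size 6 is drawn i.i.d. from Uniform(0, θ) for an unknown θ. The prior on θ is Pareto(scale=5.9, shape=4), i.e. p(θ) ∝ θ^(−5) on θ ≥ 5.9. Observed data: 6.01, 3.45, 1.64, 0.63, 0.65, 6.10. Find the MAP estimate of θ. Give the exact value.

θ̂_MAP = 6.10

The Uniform(0, θ) likelihood is θ^(−n) for θ ≥ max(xᵢ), zero otherwise. Here max(xᵢ) = 6.10.
Posterior ∝ θ^(−5) · θ^(−6) = θ^(−11) on θ ≥ max(5.9, 6.10) = 6.10.
This density is strictly decreasing in θ, so the posterior mode lies at the lower boundary of the support.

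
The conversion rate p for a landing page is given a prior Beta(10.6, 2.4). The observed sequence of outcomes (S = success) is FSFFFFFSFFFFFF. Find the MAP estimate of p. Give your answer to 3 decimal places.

p̂_MAP = 0.464

Prior: Beta(10.6, 2.4).
Data: 2 successes in 14 trials (from the sequence). The binomial likelihood contributes p^2(1−p)^12, so the posterior is Beta(10.6+2, 2.4+12) = Beta(12.6, 14.4).
For Beta(a, b) with a, b > 1 the mode is (a−1)/(a+b−2) = 11.6/25 ≈ 0.464.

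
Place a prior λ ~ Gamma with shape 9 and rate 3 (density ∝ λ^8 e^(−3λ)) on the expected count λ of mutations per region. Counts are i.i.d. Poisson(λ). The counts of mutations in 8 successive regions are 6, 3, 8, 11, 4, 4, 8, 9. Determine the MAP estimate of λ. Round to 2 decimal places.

λ̂_MAP = 5.55

Σxᵢ = 6+3+8+11+4+4+8+9 = 53, with n = 8.
Posterior ∝ λ^8e^(−3λ) · λ^53e^(−8λ) = λ^61e^(−11λ), i.e. Gamma(shape=62, rate=11).
The mode of a Gamma(a, b) with a ≥ 1 (shape–rate) is (a−1)/b = 61/11 ≈ 5.55.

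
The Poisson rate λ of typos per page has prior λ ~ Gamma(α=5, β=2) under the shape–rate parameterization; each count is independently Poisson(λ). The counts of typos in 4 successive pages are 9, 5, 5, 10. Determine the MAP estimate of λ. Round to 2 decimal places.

Σxᵢ = 9+5+5+10 = 29, with n = 4.
Posterior ∝ λ^4e^(−2λ) · λ^29e^(−4λ) = λ^33e^(−6λ), i.e. Gamma(shape=34, rate=6).
The mode of a Gamma(a, b) with a ≥ 1 (shape–rate) is (a−1)/b = 33/6 ≈ 5.50.

λ̂_MAP = 5.50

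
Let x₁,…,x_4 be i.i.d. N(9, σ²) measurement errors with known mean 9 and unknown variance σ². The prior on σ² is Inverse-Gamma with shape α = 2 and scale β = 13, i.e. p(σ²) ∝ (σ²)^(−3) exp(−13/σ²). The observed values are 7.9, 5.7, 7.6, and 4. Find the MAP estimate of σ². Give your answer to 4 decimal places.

σ̂²_MAP = 6.5060

Sum of squared deviations about the known mean: SS = (7.9−9)² + (5.7−9)² + (7.6−9)² + (4−9)² = 39.06.
The Normal likelihood contributes (σ²)^(−n/2) exp(−SS/(2σ²)), so the posterior is Inverse-Gamma(α + n/2, β + SS/2) = Inverse-Gamma(4, 32.53).
The mode of Inverse-Gamma(a, b) is b/(a+1) = 32.53/5 ≈ 6.5060.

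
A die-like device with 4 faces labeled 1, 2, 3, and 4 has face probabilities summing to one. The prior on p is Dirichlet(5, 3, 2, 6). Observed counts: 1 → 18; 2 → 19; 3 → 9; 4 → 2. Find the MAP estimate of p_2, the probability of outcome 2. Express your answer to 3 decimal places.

MAP estimate: 0.350

The posterior is Dirichlet(αᵢ + nᵢ) = Dirichlet(23, 22, 11, 8).
For a Dirichlet(a₁,…,a_K) with all aᵢ > 1, the mode has j-th component (aⱼ − 1)/(Σaᵢ − K).
Here Σaᵢ = 64 and K = 4, so p_2 = (22 − 1)/(64 − 4) = 21/60 ≈ 0.350.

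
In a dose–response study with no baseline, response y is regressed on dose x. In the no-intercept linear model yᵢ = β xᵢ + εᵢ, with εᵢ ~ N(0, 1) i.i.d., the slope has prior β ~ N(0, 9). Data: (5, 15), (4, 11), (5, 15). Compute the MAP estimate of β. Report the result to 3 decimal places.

β̂_MAP = 2.934

log p(β | y) = −Σ(yᵢ − βxᵢ)²/(2·1) − β²/(2·9) + const.
Setting the derivative to zero: Σxᵢ(yᵢ − βxᵢ)/1 − β/9 = 0, so β = Σxᵢyᵢ / (Σxᵢ² + σ²/τ²).
Σxᵢyᵢ = 5·15 + 4·11 + 5·15 = 194; Σxᵢ² = 66; σ²/τ² = 1/9.
β̂_MAP = 194 / (66 + 1/9) = 194/(595/9) = 1746/595 ≈ 2.934.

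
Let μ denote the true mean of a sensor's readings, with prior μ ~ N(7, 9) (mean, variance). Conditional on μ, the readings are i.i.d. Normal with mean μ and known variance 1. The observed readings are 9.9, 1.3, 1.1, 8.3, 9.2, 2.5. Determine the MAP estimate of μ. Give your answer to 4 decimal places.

μ̂_MAP = 5.4127

n = 6; x̄ = (9.9 + 1.3 + 1.1 + 8.3 + 9.2 + 2.5)/6 = 32.3/6 = 323/60 ≈ 5.3833.
For a Normal prior and Normal likelihood with known variance, the posterior is Normal; its mode equals its mean, the precision-weighted average.
Prior precision 1/σ₀² = 1/9; data precision n/σ² = 6/1 = 6.
μ̂ = ((1/9)·7 + 6·(323/60)) / (1/9 + 6) = (2977/90)/(55/9) = 2977/550 ≈ 5.4127.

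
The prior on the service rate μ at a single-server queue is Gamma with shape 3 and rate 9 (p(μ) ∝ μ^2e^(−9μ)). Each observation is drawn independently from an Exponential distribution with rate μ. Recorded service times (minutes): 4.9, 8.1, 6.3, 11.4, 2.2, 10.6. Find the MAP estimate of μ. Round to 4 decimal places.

The Exponential(rate=μ) likelihood is ∝ μ^n e^(−μΣtᵢ). Here n = 6 and Σtᵢ = 4.9 + 8.1 + 6.3 + 11.4 + 2.2 + 10.6 = 43.5.
Posterior ∝ μ^2e^(−9μ) · μ^6e^(−43.5μ) = μ^8e^(−52.5μ), i.e. Gamma(9, 52.5).
Mode = (a−1)/b = 8/52.5 ≈ 0.1524.

μ̂_MAP = 0.1524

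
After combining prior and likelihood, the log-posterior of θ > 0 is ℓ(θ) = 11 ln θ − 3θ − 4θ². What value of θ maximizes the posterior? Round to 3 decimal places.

ℓ'(θ) = 11/θ − 3 − 8θ. Setting this to zero and multiplying by θ: 8θ² + 3θ − 11 = 0.
θ = (−3 + √(3² + 4·8·11)) / (2·8) = (−3 + √361) / 16 = (−3 + 19)/16 = 1.
ℓ''(θ) = −11/θ² − 8 < 0, confirming a maximum.

θ̂_MAP = 1.000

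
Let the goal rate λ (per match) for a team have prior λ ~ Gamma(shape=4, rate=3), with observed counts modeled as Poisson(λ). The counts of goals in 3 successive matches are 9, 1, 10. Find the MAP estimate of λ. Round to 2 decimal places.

Σxᵢ = 9+1+10 = 20, with n = 3.
Posterior ∝ λ^3e^(−3λ) · λ^20e^(−3λ) = λ^23e^(−6λ), i.e. Gamma(shape=24, rate=6).
The mode of a Gamma(a, b) with a ≥ 1 (shape–rate) is (a−1)/b = 23/6 ≈ 3.83.

λ̂_MAP = 3.83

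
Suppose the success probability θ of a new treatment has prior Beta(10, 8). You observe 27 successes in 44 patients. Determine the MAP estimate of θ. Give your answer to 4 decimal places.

Prior: Beta(10, 8).
Data: 27 successes in 44 trials. The binomial likelihood contributes θ^27(1−θ)^17, so the posterior is Beta(10+27, 8+17) = Beta(37, 25).
For Beta(a, b) with a, b > 1 the mode is (a−1)/(a+b−2) = 36/60 ≈ 0.6000.

θ̂_MAP = 0.6000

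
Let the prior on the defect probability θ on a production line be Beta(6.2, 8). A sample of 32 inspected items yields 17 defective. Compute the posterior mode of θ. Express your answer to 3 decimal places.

θ̂_MAP = 0.502

Prior: Beta(6.2, 8).
Data: 17 successes in 32 trials. The binomial likelihood contributes θ^17(1−θ)^15, so the posterior is Beta(6.2+17, 8+15) = Beta(23.2, 23).
For Beta(a, b) with a, b > 1 the mode is (a−1)/(a+b−2) = 22.2/44.2 ≈ 0.502.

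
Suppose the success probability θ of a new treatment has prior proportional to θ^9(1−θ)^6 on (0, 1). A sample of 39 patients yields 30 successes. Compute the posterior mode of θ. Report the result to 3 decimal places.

θ̂_MAP = 0.722

The prior density ∝ θ^9(1−θ)^6 is the kernel of Beta(10, 7).
Data: 30 successes in 39 trials. The binomial likelihood contributes θ^30(1−θ)^9, so the posterior is Beta(10+30, 7+9) = Beta(40, 16).
For Beta(a, b) with a, b > 1 the mode is (a−1)/(a+b−2) = 39/54 ≈ 0.722.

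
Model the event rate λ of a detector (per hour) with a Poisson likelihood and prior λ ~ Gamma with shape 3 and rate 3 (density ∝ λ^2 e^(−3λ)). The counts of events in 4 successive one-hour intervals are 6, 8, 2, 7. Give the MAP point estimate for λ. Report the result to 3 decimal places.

λ̂_MAP = 3.571

Σxᵢ = 6+8+2+7 = 23, with n = 4.
Posterior ∝ λ^2e^(−3λ) · λ^23e^(−4λ) = λ^25e^(−7λ), i.e. Gamma(shape=26, rate=7).
The mode of a Gamma(a, b) with a ≥ 1 (shape–rate) is (a−1)/b = 25/7 ≈ 3.571.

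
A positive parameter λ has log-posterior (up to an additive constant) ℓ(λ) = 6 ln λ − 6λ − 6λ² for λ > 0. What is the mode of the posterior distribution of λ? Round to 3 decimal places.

λ̂_MAP = 0.500

ℓ'(λ) = 6/λ − 6 − 12λ. Setting this to zero and multiplying by λ: 12λ² + 6λ − 6 = 0.
λ = (−6 + √(6² + 4·12·6)) / (2·12) = (−6 + √324) / 24 = (−6 + 18)/24 = 1/2.
ℓ''(λ) = −6/λ² − 12 < 0, confirming a maximum.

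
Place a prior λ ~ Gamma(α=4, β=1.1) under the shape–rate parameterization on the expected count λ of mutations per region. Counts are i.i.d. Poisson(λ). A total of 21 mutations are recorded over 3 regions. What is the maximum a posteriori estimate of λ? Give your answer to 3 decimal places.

λ̂_MAP = 5.854

Σxᵢ = 21, n = 3.
Posterior ∝ λ^3e^(−1.1λ) · λ^21e^(−3λ) = λ^24e^(−4.1λ), i.e. Gamma(shape=25, rate=4.1).
The mode of a Gamma(a, b) with a ≥ 1 (shape–rate) is (a−1)/b = 24/4.1 ≈ 5.854.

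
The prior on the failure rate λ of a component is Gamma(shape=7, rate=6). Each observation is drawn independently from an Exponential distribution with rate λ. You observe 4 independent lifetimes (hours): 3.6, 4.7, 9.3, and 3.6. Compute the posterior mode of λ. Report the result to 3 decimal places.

λ̂_MAP = 0.368

The Exponential(rate=λ) likelihood is ∝ λ^n e^(−λΣtᵢ). Here n = 4 and Σtᵢ = 3.6 + 4.7 + 9.3 + 3.6 = 21.2.
Posterior ∝ λ^6e^(−6λ) · λ^4e^(−21.2λ) = λ^10e^(−27.2λ), i.e. Gamma(11, 27.2).
Mode = (a−1)/b = 10/27.2 ≈ 0.368.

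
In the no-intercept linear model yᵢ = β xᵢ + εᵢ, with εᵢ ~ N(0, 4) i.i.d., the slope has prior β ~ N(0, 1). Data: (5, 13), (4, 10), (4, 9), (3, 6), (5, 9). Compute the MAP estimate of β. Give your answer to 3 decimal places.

β̂_MAP = 2.147

log p(β | y) = −Σ(yᵢ − βxᵢ)²/(2·4) − β²/(2·1) + const.
Setting the derivative to zero: Σxᵢ(yᵢ − βxᵢ)/4 − β/1 = 0, so β = Σxᵢyᵢ / (Σxᵢ² + σ²/τ²).
Σxᵢyᵢ = 5·13 + 4·10 + 4·9 + 3·6 + 5·9 = 204; Σxᵢ² = 91; σ²/τ² = 4.
β̂_MAP = 204 / (91 + 4) = 204/95 ≈ 2.147.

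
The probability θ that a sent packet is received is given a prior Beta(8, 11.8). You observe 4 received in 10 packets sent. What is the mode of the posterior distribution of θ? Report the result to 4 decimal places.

Prior: Beta(8, 11.8).
Data: 4 successes in 10 trials. The binomial likelihood contributes θ^4(1−θ)^6, so the posterior is Beta(8+4, 11.8+6) = Beta(12, 17.8).
For Beta(a, b) with a, b > 1 the mode is (a−1)/(a+b−2) = 11/27.8 ≈ 0.3957.

θ̂_MAP = 0.3957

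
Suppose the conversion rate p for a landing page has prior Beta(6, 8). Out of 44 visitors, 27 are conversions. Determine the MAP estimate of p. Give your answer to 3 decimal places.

Prior: Beta(6, 8).
Data: 27 successes in 44 trials. The binomial likelihood contributes p^27(1−p)^17, so the posterior is Beta(6+27, 8+17) = Beta(33, 25).
For Beta(a, b) with a, b > 1 the mode is (a−1)/(a+b−2) = 32/56 ≈ 0.571.

p̂_MAP = 0.571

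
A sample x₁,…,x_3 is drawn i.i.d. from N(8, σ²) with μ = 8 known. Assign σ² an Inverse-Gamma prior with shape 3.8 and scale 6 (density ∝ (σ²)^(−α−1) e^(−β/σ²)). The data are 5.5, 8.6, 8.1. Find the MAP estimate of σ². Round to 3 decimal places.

σ̂²_MAP = 1.478

Sum of squared deviations about the known mean: SS = (5.5−8)² + (8.6−8)² + (8.1−8)² = 6.62.
The Normal likelihood contributes (σ²)^(−n/2) exp(−SS/(2σ²)), so the posterior is Inverse-Gamma(α + n/2, β + SS/2) = Inverse-Gamma(5.3, 9.31).
The mode of Inverse-Gamma(a, b) is b/(a+1) = 9.31/6.3 ≈ 1.478.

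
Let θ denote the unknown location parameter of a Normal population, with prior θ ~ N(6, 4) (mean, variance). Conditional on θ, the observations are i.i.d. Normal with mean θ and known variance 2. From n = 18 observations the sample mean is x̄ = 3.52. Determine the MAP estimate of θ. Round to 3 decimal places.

θ̂_MAP = 3.587

n = 18, x̄ = 3.52.
For a Normal prior and Normal likelihood with known variance, the posterior is Normal; its mode equals its mean, the precision-weighted average.
Prior precision 1/σ₀² = 1/4 = 0.25; data precision n/σ² = 18/2 = 9.
θ̂ = (0.25·6 + 9·3.52) / (0.25 + 9) = 33.18/9.25 = 3318/925 ≈ 3.587.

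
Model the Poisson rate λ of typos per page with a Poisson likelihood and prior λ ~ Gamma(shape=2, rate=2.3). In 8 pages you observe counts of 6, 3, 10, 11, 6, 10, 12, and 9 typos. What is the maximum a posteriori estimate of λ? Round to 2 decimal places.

λ̂_MAP = 6.60

Σxᵢ = 6+3+10+11+6+10+12+9 = 67, with n = 8.
Posterior ∝ λe^(−2.3λ) · λ^67e^(−8λ) = λ^68e^(−10.3λ), i.e. Gamma(shape=69, rate=10.3).
The mode of a Gamma(a, b) with a ≥ 1 (shape–rate) is (a−1)/b = 68/10.3 ≈ 6.60.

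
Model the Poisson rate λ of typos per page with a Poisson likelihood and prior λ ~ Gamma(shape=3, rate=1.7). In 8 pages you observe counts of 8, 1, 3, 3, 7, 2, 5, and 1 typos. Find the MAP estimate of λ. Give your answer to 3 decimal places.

Σxᵢ = 8+1+3+3+7+2+5+1 = 30, with n = 8.
Posterior ∝ λ^2e^(−1.7λ) · λ^30e^(−8λ) = λ^32e^(−9.7λ), i.e. Gamma(shape=33, rate=9.7).
The mode of a Gamma(a, b) with a ≥ 1 (shape–rate) is (a−1)/b = 32/9.7 ≈ 3.299.

λ̂_MAP = 3.299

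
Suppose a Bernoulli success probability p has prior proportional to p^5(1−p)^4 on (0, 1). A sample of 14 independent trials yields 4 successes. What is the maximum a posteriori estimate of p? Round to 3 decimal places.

p̂_MAP = 0.391

The prior density ∝ p^5(1−p)^4 is the kernel of Beta(6, 5).
Data: 4 successes in 14 trials. The binomial likelihood contributes p^4(1−p)^10, so the posterior is Beta(6+4, 5+10) = Beta(10, 15).
For Beta(a, b) with a, b > 1 the mode is (a−1)/(a+b−2) = 9/23 ≈ 0.391.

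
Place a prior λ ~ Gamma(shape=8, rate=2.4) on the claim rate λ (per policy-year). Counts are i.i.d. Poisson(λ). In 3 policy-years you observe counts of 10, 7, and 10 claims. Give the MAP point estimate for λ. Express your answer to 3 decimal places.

λ̂_MAP = 6.296

Σxᵢ = 10+7+10 = 27, with n = 3.
Posterior ∝ λ^7e^(−2.4λ) · λ^27e^(−3λ) = λ^34e^(−5.4λ), i.e. Gamma(shape=35, rate=5.4).
The mode of a Gamma(a, b) with a ≥ 1 (shape–rate) is (a−1)/b = 34/5.4 ≈ 6.296.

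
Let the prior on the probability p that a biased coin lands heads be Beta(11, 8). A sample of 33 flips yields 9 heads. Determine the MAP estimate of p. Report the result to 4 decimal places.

Prior: Beta(11, 8).
Data: 9 successes in 33 trials. The binomial likelihood contributes p^9(1−p)^24, so the posterior is Beta(11+9, 8+24) = Beta(20, 32).
For Beta(a, b) with a, b > 1 the mode is (a−1)/(a+b−2) = 19/50 ≈ 0.3800.

p̂_MAP = 0.3800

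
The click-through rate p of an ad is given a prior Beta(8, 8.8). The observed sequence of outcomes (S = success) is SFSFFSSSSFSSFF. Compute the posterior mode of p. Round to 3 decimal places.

p̂_MAP = 0.521

Prior: Beta(8, 8.8).
Data: 8 successes in 14 trials (from the sequence). The binomial likelihood contributes p^8(1−p)^6, so the posterior is Beta(8+8, 8.8+6) = Beta(16, 14.8).
For Beta(a, b) with a, b > 1 the mode is (a−1)/(a+b−2) = 15/28.8 ≈ 0.521.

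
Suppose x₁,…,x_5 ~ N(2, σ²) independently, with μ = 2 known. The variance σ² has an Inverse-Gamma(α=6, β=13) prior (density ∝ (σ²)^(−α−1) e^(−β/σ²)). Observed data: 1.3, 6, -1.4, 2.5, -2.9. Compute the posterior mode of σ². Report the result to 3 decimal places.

Sum of squared deviations about the known mean: SS = (1.3−2)² + (6−2)² + (-1.4−2)² + (2.5−2)² + (-2.9−2)² = 52.31.
The Normal likelihood contributes (σ²)^(−n/2) exp(−SS/(2σ²)), so the posterior is Inverse-Gamma(α + n/2, β + SS/2) = Inverse-Gamma(8.5, 39.155).
The mode of Inverse-Gamma(a, b) is b/(a+1) = 39.155/9.5 ≈ 4.122.

σ̂²_MAP = 4.122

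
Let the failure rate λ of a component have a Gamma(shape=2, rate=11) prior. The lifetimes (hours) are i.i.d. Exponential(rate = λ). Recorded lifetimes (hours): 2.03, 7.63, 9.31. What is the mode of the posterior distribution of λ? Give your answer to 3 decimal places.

The Exponential(rate=λ) likelihood is ∝ λ^n e^(−λΣtᵢ). Here n = 3 and Σtᵢ = 2.03 + 7.63 + 9.31 = 18.97.
Posterior ∝ λe^(−11λ) · λ^3e^(−18.97λ) = λ^4e^(−29.97λ), i.e. Gamma(5, 29.97).
Mode = (a−1)/b = 4/29.97 ≈ 0.133.

λ̂_MAP = 0.133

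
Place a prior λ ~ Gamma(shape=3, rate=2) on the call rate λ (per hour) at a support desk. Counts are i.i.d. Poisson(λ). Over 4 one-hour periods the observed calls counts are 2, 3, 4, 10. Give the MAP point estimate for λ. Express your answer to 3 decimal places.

λ̂_MAP = 3.500

Σxᵢ = 2+3+4+10 = 19, with n = 4.
Posterior ∝ λ^2e^(−2λ) · λ^19e^(−4λ) = λ^21e^(−6λ), i.e. Gamma(shape=22, rate=6).
The mode of a Gamma(a, b) with a ≥ 1 (shape–rate) is (a−1)/b = 21/6 ≈ 3.500.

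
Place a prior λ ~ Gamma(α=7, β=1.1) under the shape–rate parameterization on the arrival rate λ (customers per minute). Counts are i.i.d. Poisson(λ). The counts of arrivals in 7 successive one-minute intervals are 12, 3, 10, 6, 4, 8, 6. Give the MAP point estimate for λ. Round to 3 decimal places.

Σxᵢ = 12+3+10+6+4+8+6 = 49, with n = 7.
Posterior ∝ λ^6e^(−1.1λ) · λ^49e^(−7λ) = λ^55e^(−8.1λ), i.e. Gamma(shape=56, rate=8.1).
The mode of a Gamma(a, b) with a ≥ 1 (shape–rate) is (a−1)/b = 55/8.1 ≈ 6.790.

λ̂_MAP = 6.790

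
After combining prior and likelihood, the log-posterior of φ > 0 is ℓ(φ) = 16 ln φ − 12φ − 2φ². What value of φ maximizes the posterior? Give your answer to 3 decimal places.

φ̂_MAP = 1.000

ℓ'(φ) = 16/φ − 12 − 4φ. Setting this to zero and multiplying by φ: 4φ² + 12φ − 16 = 0.
φ = (−12 + √(12² + 4·4·16)) / (2·4) = (−12 + √400) / 8 = (−12 + 20)/8 = 1.
ℓ''(φ) = −16/φ² − 4 < 0, confirming a maximum.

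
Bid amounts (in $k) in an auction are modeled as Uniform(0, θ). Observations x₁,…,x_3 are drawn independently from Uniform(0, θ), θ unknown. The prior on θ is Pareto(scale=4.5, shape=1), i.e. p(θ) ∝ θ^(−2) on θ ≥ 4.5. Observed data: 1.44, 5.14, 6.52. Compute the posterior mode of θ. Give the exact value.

θ̂_MAP = 6.52

The Uniform(0, θ) likelihood is θ^(−n) for θ ≥ max(xᵢ), zero otherwise. Here max(xᵢ) = 6.52.
Posterior ∝ θ^(−2) · θ^(−3) = θ^(−5) on θ ≥ max(4.5, 6.52) = 6.52.
This density is strictly decreasing in θ, so the posterior mode lies at the lower boundary of the support.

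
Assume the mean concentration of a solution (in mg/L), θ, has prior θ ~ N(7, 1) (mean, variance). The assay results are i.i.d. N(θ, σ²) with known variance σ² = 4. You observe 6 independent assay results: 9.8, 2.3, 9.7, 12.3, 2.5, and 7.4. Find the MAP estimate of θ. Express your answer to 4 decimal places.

n = 6; x̄ = (9.8 + 2.3 + 9.7 + 12.3 + 2.5 + 7.4)/6 = 44/6 = 22/3 ≈ 7.3333.
For a Normal prior and Normal likelihood with known variance, the posterior is Normal; its mode equals its mean, the precision-weighted average.
Prior precision 1/σ₀² = 1/1 = 1; data precision n/σ² = 6/4 = 1.5.
θ̂ = (1·7 + 1.5·(22/3)) / (1 + 1.5) = 18/2.5 = 7.2000.

θ̂_MAP = 7.2000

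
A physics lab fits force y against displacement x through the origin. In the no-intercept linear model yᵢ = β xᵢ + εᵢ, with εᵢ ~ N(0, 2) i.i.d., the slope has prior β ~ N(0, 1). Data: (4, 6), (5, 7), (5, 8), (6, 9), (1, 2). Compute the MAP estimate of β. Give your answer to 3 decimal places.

β̂_MAP = 1.476

log p(β | y) = −Σ(yᵢ − βxᵢ)²/(2·2) − β²/(2·1) + const.
Setting the derivative to zero: Σxᵢ(yᵢ − βxᵢ)/2 − β/1 = 0, so β = Σxᵢyᵢ / (Σxᵢ² + σ²/τ²).
Σxᵢyᵢ = 4·6 + 5·7 + 5·8 + 6·9 + 1·2 = 155; Σxᵢ² = 103; σ²/τ² = 2.
β̂_MAP = 155 / (103 + 2) = 155/105 ≈ 1.476.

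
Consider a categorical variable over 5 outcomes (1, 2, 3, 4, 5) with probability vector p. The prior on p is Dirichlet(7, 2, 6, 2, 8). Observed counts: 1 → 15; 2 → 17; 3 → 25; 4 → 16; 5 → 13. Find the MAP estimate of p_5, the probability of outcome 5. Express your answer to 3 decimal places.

The posterior is Dirichlet(αᵢ + nᵢ) = Dirichlet(22, 19, 31, 18, 21).
For a Dirichlet(a₁,…,a_K) with all aᵢ > 1, the mode has j-th component (aⱼ − 1)/(Σaᵢ − K).
Here Σaᵢ = 111 and K = 5, so p_5 = (21 − 1)/(111 − 5) = 20/106 ≈ 0.189.

MAP estimate: 0.189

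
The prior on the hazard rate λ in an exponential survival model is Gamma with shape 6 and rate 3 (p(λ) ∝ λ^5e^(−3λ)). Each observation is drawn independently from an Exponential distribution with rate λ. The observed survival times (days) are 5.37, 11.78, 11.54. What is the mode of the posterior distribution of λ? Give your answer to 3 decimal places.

The Exponential(rate=λ) likelihood is ∝ λ^n e^(−λΣtᵢ). Here n = 3 and Σtᵢ = 5.37 + 11.78 + 11.54 = 28.69.
Posterior ∝ λ^5e^(−3λ) · λ^3e^(−28.69λ) = λ^8e^(−31.69λ), i.e. Gamma(9, 31.69).
Mode = (a−1)/b = 8/31.69 ≈ 0.252.

λ̂_MAP = 0.252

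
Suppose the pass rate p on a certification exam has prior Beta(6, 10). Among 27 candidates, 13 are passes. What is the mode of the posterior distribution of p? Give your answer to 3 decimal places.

Prior: Beta(6, 10).
Data: 13 successes in 27 trials. The binomial likelihood contributes p^13(1−p)^14, so the posterior is Beta(6+13, 10+14) = Beta(19, 24).
For Beta(a, b) with a, b > 1 the mode is (a−1)/(a+b−2) = 18/41 ≈ 0.439.

p̂_MAP = 0.439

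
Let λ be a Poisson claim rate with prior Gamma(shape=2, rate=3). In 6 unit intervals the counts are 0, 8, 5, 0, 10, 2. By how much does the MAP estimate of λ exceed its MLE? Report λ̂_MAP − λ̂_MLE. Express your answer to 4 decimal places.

MAP − MLE = -1.2778

Σxᵢ = 25. Posterior is Gamma(27, 9); MAP = (27−1)/9 = 26/9 ≈ 2.88889.
MLE = x̄ = 25/6 ≈ 4.16667.
Difference = 26/9 − 25/6 = -23/18 ≈ -1.2778.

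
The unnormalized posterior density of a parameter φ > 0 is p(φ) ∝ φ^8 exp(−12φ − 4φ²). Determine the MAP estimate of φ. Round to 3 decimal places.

φ̂_MAP = 0.500

ℓ'(φ) = 8/φ − 12 − 8φ. Setting this to zero and multiplying by φ: 8φ² + 12φ − 8 = 0.
φ = (−12 + √(12² + 4·8·8)) / (2·8) = (−12 + √400) / 16 = (−12 + 20)/16 = 1/2.
ℓ''(φ) = −8/φ² − 8 < 0, confirming a maximum.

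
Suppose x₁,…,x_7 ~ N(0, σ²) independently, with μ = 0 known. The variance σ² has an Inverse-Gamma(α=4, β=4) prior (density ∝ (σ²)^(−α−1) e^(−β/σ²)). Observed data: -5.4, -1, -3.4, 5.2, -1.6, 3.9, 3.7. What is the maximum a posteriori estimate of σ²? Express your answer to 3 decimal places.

Sum of squared deviations about the known mean: SS = (-5.4−0)² + (-1−0)² + (-3.4−0)² + (5.2−0)² + (-1.6−0)² + (3.9−0)² + (3.7−0)² = 100.22.
The Normal likelihood contributes (σ²)^(−n/2) exp(−SS/(2σ²)), so the posterior is Inverse-Gamma(α + n/2, β + SS/2) = Inverse-Gamma(7.5, 54.11).
The mode of Inverse-Gamma(a, b) is b/(a+1) = 54.11/8.5 ≈ 6.366.

σ̂²_MAP = 6.366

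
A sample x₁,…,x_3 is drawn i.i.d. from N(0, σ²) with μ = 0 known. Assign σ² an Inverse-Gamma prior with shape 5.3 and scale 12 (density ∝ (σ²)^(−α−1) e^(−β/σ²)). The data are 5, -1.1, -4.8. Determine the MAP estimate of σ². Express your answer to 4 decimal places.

σ̂²_MAP = 4.6955

Sum of squared deviations about the known mean: SS = (5−0)² + (-1.1−0)² + (-4.8−0)² = 49.25.
The Normal likelihood contributes (σ²)^(−n/2) exp(−SS/(2σ²)), so the posterior is Inverse-Gamma(α + n/2, β + SS/2) = Inverse-Gamma(6.8, 36.625).
The mode of Inverse-Gamma(a, b) is b/(a+1) = 36.625/7.8 ≈ 4.6955.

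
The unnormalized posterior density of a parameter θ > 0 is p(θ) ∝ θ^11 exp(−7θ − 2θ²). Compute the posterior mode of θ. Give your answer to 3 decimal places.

ℓ'(θ) = 11/θ − 7 − 4θ. Setting this to zero and multiplying by θ: 4θ² + 7θ − 11 = 0.
θ = (−7 + √(7² + 4·4·11)) / (2·4) = (−7 + √225) / 8 = (−7 + 15)/8 = 1.
ℓ''(θ) = −11/θ² − 4 < 0, confirming a maximum.

θ̂_MAP = 1.000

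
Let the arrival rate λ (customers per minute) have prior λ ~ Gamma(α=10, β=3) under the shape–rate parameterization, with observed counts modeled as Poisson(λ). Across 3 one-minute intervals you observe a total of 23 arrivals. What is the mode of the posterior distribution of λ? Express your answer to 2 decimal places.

λ̂_MAP = 5.33

Σxᵢ = 23, n = 3.
Posterior ∝ λ^9e^(−3λ) · λ^23e^(−3λ) = λ^32e^(−6λ), i.e. Gamma(shape=33, rate=6).
The mode of a Gamma(a, b) with a ≥ 1 (shape–rate) is (a−1)/b = 32/6 ≈ 5.33.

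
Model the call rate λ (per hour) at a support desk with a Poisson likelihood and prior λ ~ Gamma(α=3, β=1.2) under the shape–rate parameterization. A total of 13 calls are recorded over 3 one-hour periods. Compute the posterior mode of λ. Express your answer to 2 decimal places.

λ̂_MAP = 3.57

Σxᵢ = 13, n = 3.
Posterior ∝ λ^2e^(−1.2λ) · λ^13e^(−3λ) = λ^15e^(−4.2λ), i.e. Gamma(shape=16, rate=4.2).
The mode of a Gamma(a, b) with a ≥ 1 (shape–rate) is (a−1)/b = 15/4.2 ≈ 3.57.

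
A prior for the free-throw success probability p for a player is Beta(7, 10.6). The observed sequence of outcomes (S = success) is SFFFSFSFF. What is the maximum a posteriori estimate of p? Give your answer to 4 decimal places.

Prior: Beta(7, 10.6).
Data: 3 successes in 9 trials (from the sequence). The binomial likelihood contributes p^3(1−p)^6, so the posterior is Beta(7+3, 10.6+6) = Beta(10, 16.6).
For Beta(a, b) with a, b > 1 the mode is (a−1)/(a+b−2) = 9/24.6 ≈ 0.3659.

p̂_MAP = 0.3659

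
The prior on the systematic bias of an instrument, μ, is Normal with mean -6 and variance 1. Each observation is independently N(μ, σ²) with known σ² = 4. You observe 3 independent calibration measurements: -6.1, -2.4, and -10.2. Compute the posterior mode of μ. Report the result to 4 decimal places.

μ̂_MAP = -6.1000

n = 3; x̄ = ((-6.1) + (-2.4) + (-10.2))/3 = -18.7/3 = -187/30 ≈ -6.2333.
For a Normal prior and Normal likelihood with known variance, the posterior is Normal; its mode equals its mean, the precision-weighted average.
Prior precision 1/σ₀² = 1/1 = 1; data precision n/σ² = 3/4 = 0.75.
μ̂ = (1·(-6) + 0.75·(-187/30)) / (1 + 0.75) = (-10.675)/1.75 = -6.1000.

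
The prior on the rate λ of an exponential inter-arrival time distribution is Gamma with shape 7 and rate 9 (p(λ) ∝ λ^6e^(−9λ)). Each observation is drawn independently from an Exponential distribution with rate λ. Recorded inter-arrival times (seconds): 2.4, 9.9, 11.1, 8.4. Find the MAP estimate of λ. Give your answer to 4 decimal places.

The Exponential(rate=λ) likelihood is ∝ λ^n e^(−λΣtᵢ). Here n = 4 and Σtᵢ = 2.4 + 9.9 + 11.1 + 8.4 = 31.8.
Posterior ∝ λ^6e^(−9λ) · λ^4e^(−31.8λ) = λ^10e^(−40.8λ), i.e. Gamma(11, 40.8).
Mode = (a−1)/b = 10/40.8 ≈ 0.2451.

λ̂_MAP = 0.2451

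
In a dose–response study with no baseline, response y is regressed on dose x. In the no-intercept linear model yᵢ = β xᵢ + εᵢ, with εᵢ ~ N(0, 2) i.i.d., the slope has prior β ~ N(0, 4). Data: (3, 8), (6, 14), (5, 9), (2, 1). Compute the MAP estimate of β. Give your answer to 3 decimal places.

β̂_MAP = 2.081

log p(β | y) = −Σ(yᵢ − βxᵢ)²/(2·2) − β²/(2·4) + const.
Setting the derivative to zero: Σxᵢ(yᵢ − βxᵢ)/2 − β/4 = 0, so β = Σxᵢyᵢ / (Σxᵢ² + σ²/τ²).
Σxᵢyᵢ = 3·8 + 6·14 + 5·9 + 2·1 = 155; Σxᵢ² = 74; σ²/τ² = 0.5.
β̂_MAP = 155 / (74 + 0.5) = 155/74.5 ≈ 2.081.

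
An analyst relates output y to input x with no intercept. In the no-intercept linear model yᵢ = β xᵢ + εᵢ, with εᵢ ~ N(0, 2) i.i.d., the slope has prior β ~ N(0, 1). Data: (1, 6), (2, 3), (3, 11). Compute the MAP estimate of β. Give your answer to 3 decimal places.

log p(β | y) = −Σ(yᵢ − βxᵢ)²/(2·2) − β²/(2·1) + const.
Setting the derivative to zero: Σxᵢ(yᵢ − βxᵢ)/2 − β/1 = 0, so β = Σxᵢyᵢ / (Σxᵢ² + σ²/τ²).
Σxᵢyᵢ = 1·6 + 2·3 + 3·11 = 45; Σxᵢ² = 14; σ²/τ² = 2.
β̂_MAP = 45 / (14 + 2) = 45/16 ≈ 2.813.

β̂_MAP = 2.813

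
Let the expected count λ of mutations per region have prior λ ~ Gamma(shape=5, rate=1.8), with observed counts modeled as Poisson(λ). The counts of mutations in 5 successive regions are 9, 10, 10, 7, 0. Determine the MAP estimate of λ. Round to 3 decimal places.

λ̂_MAP = 5.882

Σxᵢ = 9+10+10+7+0 = 36, with n = 5.
Posterior ∝ λ^4e^(−1.8λ) · λ^36e^(−5λ) = λ^40e^(−6.8λ), i.e. Gamma(shape=41, rate=6.8).
The mode of a Gamma(a, b) with a ≥ 1 (shape–rate) is (a−1)/b = 40/6.8 ≈ 5.882.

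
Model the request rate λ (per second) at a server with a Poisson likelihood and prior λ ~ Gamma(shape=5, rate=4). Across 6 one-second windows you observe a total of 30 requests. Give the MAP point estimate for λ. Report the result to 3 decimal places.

Σxᵢ = 30, n = 6.
Posterior ∝ λ^4e^(−4λ) · λ^30e^(−6λ) = λ^34e^(−10λ), i.e. Gamma(shape=35, rate=10).
The mode of a Gamma(a, b) with a ≥ 1 (shape–rate) is (a−1)/b = 34/10 ≈ 3.400.

λ̂_MAP = 3.400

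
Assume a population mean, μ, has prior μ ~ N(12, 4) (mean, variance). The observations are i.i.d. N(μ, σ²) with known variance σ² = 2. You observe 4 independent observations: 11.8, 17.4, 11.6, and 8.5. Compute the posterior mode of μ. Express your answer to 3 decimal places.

n = 4; x̄ = (11.8 + 17.4 + 11.6 + 8.5)/4 = 49.3/4 = 12.325.
For a Normal prior and Normal likelihood with known variance, the posterior is Normal; its mode equals its mean, the precision-weighted average.
Prior precision 1/σ₀² = 1/4 = 0.25; data precision n/σ² = 4/2 = 2.
μ̂ = (0.25·12 + 2·12.325) / (0.25 + 2) = 27.65/2.25 = 553/45 ≈ 12.289.

μ̂_MAP = 12.289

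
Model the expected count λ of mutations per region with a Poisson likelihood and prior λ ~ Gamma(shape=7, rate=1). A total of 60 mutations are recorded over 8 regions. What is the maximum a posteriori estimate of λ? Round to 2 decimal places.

Σxᵢ = 60, n = 8.
Posterior ∝ λ^6e^(−1λ) · λ^60e^(−8λ) = λ^66e^(−9λ), i.e. Gamma(shape=67, rate=9).
The mode of a Gamma(a, b) with a ≥ 1 (shape–rate) is (a−1)/b = 66/9 ≈ 7.33.

λ̂_MAP = 7.33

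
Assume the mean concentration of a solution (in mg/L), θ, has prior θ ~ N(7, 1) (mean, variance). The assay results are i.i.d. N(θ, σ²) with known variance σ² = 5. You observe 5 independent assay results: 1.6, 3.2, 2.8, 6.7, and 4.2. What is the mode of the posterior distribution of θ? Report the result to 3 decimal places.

n = 5; x̄ = (1.6 + 3.2 + 2.8 + 6.7 + 4.2)/5 = 18.5/5 = 3.7.
For a Normal prior and Normal likelihood with known variance, the posterior is Normal; its mode equals its mean, the precision-weighted average.
Prior precision 1/σ₀² = 1/1 = 1; data precision n/σ² = 5/5 = 1.
θ̂ = (1·7 + 1·3.7) / (1 + 1) = 10.7/2 = 5.350.

θ̂_MAP = 5.350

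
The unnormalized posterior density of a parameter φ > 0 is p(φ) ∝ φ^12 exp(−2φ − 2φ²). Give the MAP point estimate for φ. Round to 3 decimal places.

φ̂_MAP = 1.500

ℓ'(φ) = 12/φ − 2 − 4φ. Setting this to zero and multiplying by φ: 4φ² + 2φ − 12 = 0.
φ = (−2 + √(2² + 4·4·12)) / (2·4) = (−2 + √196) / 8 = (−2 + 14)/8 = 3/2.
ℓ''(φ) = −12/φ² − 4 < 0, confirming a maximum.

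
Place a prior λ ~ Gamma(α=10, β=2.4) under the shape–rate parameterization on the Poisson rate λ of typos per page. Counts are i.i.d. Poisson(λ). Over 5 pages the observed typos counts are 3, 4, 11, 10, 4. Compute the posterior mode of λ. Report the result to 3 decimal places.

λ̂_MAP = 5.541

Σxᵢ = 3+4+11+10+4 = 32, with n = 5.
Posterior ∝ λ^9e^(−2.4λ) · λ^32e^(−5λ) = λ^41e^(−7.4λ), i.e. Gamma(shape=42, rate=7.4).
The mode of a Gamma(a, b) with a ≥ 1 (shape–rate) is (a−1)/b = 41/7.4 ≈ 5.541.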